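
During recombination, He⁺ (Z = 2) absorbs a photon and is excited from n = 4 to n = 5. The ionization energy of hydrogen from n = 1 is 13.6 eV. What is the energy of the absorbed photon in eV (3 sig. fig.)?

The Bohr energies scale as Z², so for Z = 2: E_n = −54.40/n² eV.
E_5 = −54.40/25 = −2.176 eV and E_4 = −54.40/16 = −3.400 eV.
The photon energy is |E_5 − E_4| = 1.22 eV.

1.22 eV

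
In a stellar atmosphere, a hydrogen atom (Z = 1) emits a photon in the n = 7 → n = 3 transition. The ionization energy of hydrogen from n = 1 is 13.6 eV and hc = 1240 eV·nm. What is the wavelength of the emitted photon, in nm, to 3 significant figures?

1010 nm

ΔE = 13.60 × (1/3² − 1/7²) = 13.60 × 0.09070 = 1.234 eV.
λ = hc/ΔE = 1240 / 1.234 = 1010 nm.
This line belongs to the Paschen series.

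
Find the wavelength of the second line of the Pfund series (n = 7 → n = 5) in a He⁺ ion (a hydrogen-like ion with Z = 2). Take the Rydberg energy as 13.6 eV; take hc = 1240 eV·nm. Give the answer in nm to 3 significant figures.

The Pfund series terminates on n_f = 5; the second line has n_i = 5+2 = 7.
ΔE = 54.40 × (1/5² − 1/7²) = 1.066 eV.
λ = 1240 / 1.066 = 1160 nm.

1160 nm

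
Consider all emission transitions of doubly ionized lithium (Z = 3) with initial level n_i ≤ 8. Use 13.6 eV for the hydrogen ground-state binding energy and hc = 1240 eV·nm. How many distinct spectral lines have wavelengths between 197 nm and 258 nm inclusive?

Enumerate all n_i → n_f pairs with 1 ≤ n_f < n_i ≤ 8 and compute λ = 1240 / [13.6·9·(1/n_f² − 1/n_i²)].
Lines falling in [197, 258] nm: 4→3 (208.4 nm), 8→4 (216.1 nm), 7→4 (240.7 nm).

3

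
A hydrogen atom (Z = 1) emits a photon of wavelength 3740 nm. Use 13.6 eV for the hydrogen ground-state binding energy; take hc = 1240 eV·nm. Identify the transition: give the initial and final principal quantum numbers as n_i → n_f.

The photon energy is ΔE = hc/λ = 1240 / 3740 = 0.3316 eV.
With Z = 1, ΔE = 13.60 × (1/n_f² − 1/n_i²), so 1/n_f² − 1/n_i² = 0.02438.
Trying n_f = 5 gives 1/n_i² = 0.01562, i.e. n_i ≈ 8; this pair matches.

n_i = 8, n_f = 5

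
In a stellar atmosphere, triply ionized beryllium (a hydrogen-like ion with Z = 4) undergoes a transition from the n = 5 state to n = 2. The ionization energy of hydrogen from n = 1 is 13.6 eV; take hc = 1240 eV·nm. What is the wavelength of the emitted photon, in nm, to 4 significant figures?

27.14 nm

For Z = 4 the level energies scale as Z², so the effective Rydberg energy is 13.6 × 16 = 217.6 eV.
ΔE = 217.6 × (1/2² − 1/5²) = 217.6 × 0.2100 = 45.70 eV.
λ = hc/ΔE = 1240 / 45.70 = 27.14 nm.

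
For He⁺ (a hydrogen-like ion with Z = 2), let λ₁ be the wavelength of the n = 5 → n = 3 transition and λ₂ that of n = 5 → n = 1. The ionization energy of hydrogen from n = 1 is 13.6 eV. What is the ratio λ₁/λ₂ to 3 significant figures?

13.5

λ ∝ 1/ΔE ∝ 1/(1/n_f² − 1/n_i²), and the Z² and hc factors cancel in the ratio.
λ₁/λ₂ = (1/1² − 1/5²)/(1/3² − 1/5²) = 0.9600/0.07111 = 13.5.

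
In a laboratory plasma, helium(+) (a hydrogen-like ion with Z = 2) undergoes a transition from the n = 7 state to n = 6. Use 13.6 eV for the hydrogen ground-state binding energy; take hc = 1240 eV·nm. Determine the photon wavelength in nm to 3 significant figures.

3090 nm

For Z = 2 the level energies scale as Z², so the effective Rydberg energy is 13.6 × 4 = 54.40 eV.
ΔE = 54.40 × (1/6² − 1/7²) = 54.40 × 0.007370 = 0.4009 eV.
λ = hc/ΔE = 1240 / 0.4009 = 3090 nm.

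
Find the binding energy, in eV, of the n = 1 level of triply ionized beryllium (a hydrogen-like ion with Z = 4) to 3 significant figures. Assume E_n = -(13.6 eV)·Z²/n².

E_n = −13.6 Z²/n² = −217.6/n² eV for Z = 4.
E_1 = −217.6/1 = −218 eV, so ionization (to E = 0) requires 218 eV.

218 eV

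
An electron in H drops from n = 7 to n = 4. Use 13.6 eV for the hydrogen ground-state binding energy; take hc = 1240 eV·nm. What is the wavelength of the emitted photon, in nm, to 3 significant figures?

2170 nm

ΔE = 13.60 × (1/4² − 1/7²) = 13.60 × 0.04209 = 0.5724 eV.
λ = hc/ΔE = 1240 / 0.5724 = 2170 nm.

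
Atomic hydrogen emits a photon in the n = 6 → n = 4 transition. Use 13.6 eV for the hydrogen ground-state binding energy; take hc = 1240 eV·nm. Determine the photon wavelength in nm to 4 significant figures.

2626 nm

ΔE = 13.60 × (1/4² − 1/6²) = 13.60 × 0.03472 = 0.4722 eV.
λ = hc/ΔE = 1240 / 0.4722 = 2626 nm.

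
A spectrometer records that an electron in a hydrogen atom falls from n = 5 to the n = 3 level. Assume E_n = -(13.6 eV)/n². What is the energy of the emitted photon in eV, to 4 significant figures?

0.9671 eV

E_5 = −13.60/25 = −0.5440 eV and E_3 = −13.60/9 = −1.511 eV.
The photon energy is |E_5 − E_3| = 0.9671 eV.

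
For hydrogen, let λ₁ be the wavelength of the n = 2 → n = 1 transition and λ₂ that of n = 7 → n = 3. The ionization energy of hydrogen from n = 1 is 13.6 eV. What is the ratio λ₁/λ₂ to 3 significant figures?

0.121

λ ∝ 1/ΔE ∝ 1/(1/n_f² − 1/n_i²), and the Z² and hc factors cancel in the ratio.
λ₁/λ₂ = (1/3² − 1/7²)/(1/1² − 1/2²) = 0.09070/0.7500 = 0.121.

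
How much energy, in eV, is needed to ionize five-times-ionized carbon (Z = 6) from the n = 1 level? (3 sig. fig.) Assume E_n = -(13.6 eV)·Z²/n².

490 eV

E_n = −13.6 Z²/n² = −489.6/n² eV for Z = 6.
E_1 = −489.6/1 = −490 eV, so ionization (to E = 0) requires 490 eV.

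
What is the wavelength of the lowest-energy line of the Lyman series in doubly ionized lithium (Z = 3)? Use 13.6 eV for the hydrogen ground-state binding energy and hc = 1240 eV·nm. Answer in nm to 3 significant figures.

The Lyman series terminates on n_f = 1; the first line has n_i = 1+1 = 2.
ΔE = 122.4 × (1/1² − 1/2²) = 91.80 eV.
λ = 1240 / 91.80 = 13.5 nm.

13.5 nm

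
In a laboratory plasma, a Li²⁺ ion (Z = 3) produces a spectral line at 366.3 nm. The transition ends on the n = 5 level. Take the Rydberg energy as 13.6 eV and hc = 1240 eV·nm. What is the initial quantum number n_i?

The photon energy is ΔE = hc/λ = 1240 / 366.3 = 3.385 eV.
With Z = 3, ΔE = 122.4 × (1/n_f² − 1/n_i²), so 1/n_f² − 1/n_i² = 0.02766.
With n_f = 5: 1/n_i² = 1/25 − 0.02766 = 0.01234, so n_i ≈ 9.00.

n_i = 9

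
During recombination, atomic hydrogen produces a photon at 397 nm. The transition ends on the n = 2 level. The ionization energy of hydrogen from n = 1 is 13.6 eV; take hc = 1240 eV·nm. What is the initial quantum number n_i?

n_i = 7

The photon energy is ΔE = hc/λ = 1240 / 397 = 3.123 eV.
With Z = 1, ΔE = 13.60 × (1/n_f² − 1/n_i²), so 1/n_f² − 1/n_i² = 0.2297.
With n_f = 2: 1/n_i² = 1/4 − 0.2297 = 0.02034, so n_i ≈ 7.01.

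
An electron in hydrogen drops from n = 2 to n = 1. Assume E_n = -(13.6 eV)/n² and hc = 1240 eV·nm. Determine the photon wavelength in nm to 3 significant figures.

ΔE = 13.60 × (1/1² − 1/2²) = 13.60 × 0.7500 = 10.20 eV.
λ = hc/ΔE = 1240 / 10.20 = 122 nm.

122 nm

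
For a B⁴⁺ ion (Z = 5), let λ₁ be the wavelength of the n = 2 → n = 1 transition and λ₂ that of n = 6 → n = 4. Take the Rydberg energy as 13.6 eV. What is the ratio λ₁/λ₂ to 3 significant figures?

0.0463

λ ∝ 1/ΔE ∝ 1/(1/n_f² − 1/n_i²), and the Z² and hc factors cancel in the ratio.
λ₁/λ₂ = (1/4² − 1/6²)/(1/1² − 1/2²) = 0.03472/0.7500 = 0.0463.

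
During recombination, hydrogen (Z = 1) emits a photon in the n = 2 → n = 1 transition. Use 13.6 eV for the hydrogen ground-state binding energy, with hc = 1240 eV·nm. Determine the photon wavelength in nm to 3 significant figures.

ΔE = 13.60 × (1/1² − 1/2²) = 13.60 × 0.7500 = 10.20 eV.
λ = hc/ΔE = 1240 / 10.20 = 122 nm.
This line belongs to the Lyman series.

122 nm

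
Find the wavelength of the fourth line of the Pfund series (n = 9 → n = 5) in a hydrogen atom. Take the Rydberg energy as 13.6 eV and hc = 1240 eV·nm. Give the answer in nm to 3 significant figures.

3300 nm

The Pfund series terminates on n_f = 5; the fourth line has n_i = 5+4 = 9.
ΔE = 13.60 × (1/5² − 1/9²) = 0.3761 eV.
λ = 1240 / 0.3761 = 3300 nm.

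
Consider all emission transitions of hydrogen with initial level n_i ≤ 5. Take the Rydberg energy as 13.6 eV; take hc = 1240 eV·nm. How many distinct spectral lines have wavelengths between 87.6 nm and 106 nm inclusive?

3

Enumerate all n_i → n_f pairs with 1 ≤ n_f < n_i ≤ 5 and compute λ = 1240 / [13.6·1·(1/n_f² − 1/n_i²)].
Lines falling in [87.6, 106] nm: 5→1 (94.98 nm), 4→1 (97.25 nm), 3→1 (102.6 nm).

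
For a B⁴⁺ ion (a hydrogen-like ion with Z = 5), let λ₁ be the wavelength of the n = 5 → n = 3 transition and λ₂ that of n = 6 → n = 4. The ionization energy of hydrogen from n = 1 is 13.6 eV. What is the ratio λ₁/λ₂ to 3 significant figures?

0.488

λ ∝ 1/ΔE ∝ 1/(1/n_f² − 1/n_i²), and the Z² and hc factors cancel in the ratio.
λ₁/λ₂ = (1/4² − 1/6²)/(1/3² − 1/5²) = 0.03472/0.07111 = 0.488.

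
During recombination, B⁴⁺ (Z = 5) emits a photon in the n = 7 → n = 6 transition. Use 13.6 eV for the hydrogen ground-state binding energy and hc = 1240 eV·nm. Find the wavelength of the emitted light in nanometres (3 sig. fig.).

495 nm

For Z = 5 the level energies scale as Z², so the effective Rydberg energy is 13.6 × 25 = 340.0 eV.
ΔE = 340.0 × (1/6² − 1/7²) = 340.0 × 0.007370 = 2.506 eV.
λ = hc/ΔE = 1240 / 2.506 = 495 nm.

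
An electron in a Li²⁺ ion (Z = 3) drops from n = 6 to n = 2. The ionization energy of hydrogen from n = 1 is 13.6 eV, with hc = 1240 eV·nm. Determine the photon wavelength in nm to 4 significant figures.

For Z = 3 the level energies scale as Z², so the effective Rydberg energy is 13.6 × 9 = 122.4 eV.
ΔE = 122.4 × (1/2² − 1/6²) = 122.4 × 0.2222 = 27.20 eV.
λ = hc/ΔE = 1240 / 27.20 = 45.59 nm.

45.59 nm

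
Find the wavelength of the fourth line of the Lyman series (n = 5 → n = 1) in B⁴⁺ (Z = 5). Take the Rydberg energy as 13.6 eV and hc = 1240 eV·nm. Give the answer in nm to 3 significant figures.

3.80 nm

The Lyman series terminates on n_f = 1; the fourth line has n_i = 1+4 = 5.
ΔE = 340.0 × (1/1² − 1/5²) = 326.4 eV.
λ = 1240 / 326.4 = 3.80 nm.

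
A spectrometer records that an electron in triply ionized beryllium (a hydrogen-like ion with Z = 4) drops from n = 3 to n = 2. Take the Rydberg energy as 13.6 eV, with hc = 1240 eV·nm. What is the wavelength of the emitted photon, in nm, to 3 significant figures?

41.0 nm

For Z = 4 the level energies scale as Z², so the effective Rydberg energy is 13.6 × 16 = 217.6 eV.
ΔE = 217.6 × (1/2² − 1/3²) = 217.6 × 0.1389 = 30.22 eV.
λ = hc/ΔE = 1240 / 30.22 = 41.0 nm.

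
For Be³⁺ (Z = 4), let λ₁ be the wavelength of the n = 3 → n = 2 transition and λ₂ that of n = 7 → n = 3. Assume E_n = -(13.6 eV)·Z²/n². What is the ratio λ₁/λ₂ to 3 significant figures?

0.653

λ ∝ 1/ΔE ∝ 1/(1/n_f² − 1/n_i²), and the Z² and hc factors cancel in the ratio.
λ₁/λ₂ = (1/3² − 1/7²)/(1/2² − 1/3²) = 0.09070/0.1389 = 0.653.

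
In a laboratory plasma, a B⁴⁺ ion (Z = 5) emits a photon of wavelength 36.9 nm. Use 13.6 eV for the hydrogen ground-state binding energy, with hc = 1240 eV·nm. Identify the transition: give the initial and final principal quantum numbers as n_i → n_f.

The photon energy is ΔE = hc/λ = 1240 / 36.9 = 33.60 eV.
With Z = 5, ΔE = 340.0 × (1/n_f² − 1/n_i²), so 1/n_f² − 1/n_i² = 0.09884.
Trying n_f = 3 gives 1/n_i² = 0.01227, i.e. n_i ≈ 9; this pair matches.

n_i = 9, n_f = 3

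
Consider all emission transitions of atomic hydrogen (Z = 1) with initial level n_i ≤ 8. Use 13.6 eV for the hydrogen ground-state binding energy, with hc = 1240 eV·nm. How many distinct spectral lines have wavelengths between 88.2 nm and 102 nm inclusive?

Enumerate all n_i → n_f pairs with 1 ≤ n_f < n_i ≤ 8 and compute λ = 1240 / [13.6·1·(1/n_f² − 1/n_i²)].
Lines falling in [88.2, 102] nm: 8→1 (92.62 nm), 7→1 (93.08 nm), 6→1 (93.78 nm), 5→1 (94.98 nm), 4→1 (97.25 nm).

5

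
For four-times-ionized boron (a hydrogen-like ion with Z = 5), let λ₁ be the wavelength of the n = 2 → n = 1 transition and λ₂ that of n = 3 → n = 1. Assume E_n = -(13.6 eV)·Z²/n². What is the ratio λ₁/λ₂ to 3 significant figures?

λ ∝ 1/ΔE ∝ 1/(1/n_f² − 1/n_i²), and the Z² and hc factors cancel in the ratio.
λ₁/λ₂ = (1/1² − 1/3²)/(1/1² − 1/2²) = 0.8889/0.7500 = 1.19.

1.19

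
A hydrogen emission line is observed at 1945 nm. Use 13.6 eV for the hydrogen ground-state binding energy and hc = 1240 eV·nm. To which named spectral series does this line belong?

Brackett

ΔE = 1240/1945 = 0.6375 eV.
This matches 13.6 × (1/4² − 1/8²), so n_f = 4: the Brackett series.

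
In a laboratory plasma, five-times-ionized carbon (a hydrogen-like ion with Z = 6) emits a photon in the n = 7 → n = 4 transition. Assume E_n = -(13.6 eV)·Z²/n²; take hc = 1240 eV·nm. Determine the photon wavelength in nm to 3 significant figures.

60.2 nm

For Z = 6 the level energies scale as Z², so the effective Rydberg energy is 13.6 × 36 = 489.6 eV.
ΔE = 489.6 × (1/4² − 1/7²) = 489.6 × 0.04209 = 20.61 eV.
λ = hc/ΔE = 1240 / 20.61 = 60.2 nm.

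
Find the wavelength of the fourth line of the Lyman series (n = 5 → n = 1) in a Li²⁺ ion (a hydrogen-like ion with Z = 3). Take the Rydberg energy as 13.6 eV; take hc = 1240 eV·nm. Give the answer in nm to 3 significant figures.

10.6 nm

The Lyman series terminates on n_f = 1; the fourth line has n_i = 1+4 = 5.
ΔE = 122.4 × (1/1² − 1/5²) = 117.5 eV.
λ = 1240 / 117.5 = 10.6 nm.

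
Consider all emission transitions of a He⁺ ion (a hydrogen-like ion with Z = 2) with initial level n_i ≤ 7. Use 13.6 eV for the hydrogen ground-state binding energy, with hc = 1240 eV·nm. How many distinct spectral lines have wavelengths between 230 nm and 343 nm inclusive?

3

Enumerate all n_i → n_f pairs with 1 ≤ n_f < n_i ≤ 7 and compute λ = 1240 / [13.6·4·(1/n_f² − 1/n_i²)].
Lines falling in [230, 343] nm: 7→3 (251.3 nm), 6→3 (273.5 nm), 5→3 (320.5 nm).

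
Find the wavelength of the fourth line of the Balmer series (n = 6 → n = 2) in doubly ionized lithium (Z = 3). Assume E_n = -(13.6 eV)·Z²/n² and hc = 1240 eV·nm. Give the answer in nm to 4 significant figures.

The Balmer series terminates on n_f = 2; the fourth line has n_i = 2+4 = 6.
ΔE = 122.4 × (1/2² − 1/6²) = 27.20 eV.
λ = 1240 / 27.20 = 45.59 nm.

45.59 nm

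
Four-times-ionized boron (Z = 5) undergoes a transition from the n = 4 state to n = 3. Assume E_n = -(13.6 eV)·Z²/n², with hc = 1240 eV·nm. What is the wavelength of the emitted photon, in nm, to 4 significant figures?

75.03 nm

For Z = 5 the level energies scale as Z², so the effective Rydberg energy is 13.6 × 25 = 340.0 eV.
ΔE = 340.0 × (1/3² − 1/4²) = 340.0 × 0.04861 = 16.53 eV.
λ = hc/ΔE = 1240 / 16.53 = 75.03 nm.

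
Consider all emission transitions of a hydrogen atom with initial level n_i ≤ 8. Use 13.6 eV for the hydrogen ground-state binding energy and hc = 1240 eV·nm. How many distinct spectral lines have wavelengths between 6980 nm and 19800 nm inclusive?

Enumerate all n_i → n_f pairs with 1 ≤ n_f < n_i ≤ 8 and compute λ = 1240 / [13.6·1·(1/n_f² − 1/n_i²)].
Lines falling in [6980, 19800] nm: 6→5 (7460 nm), 8→6 (7503 nm), 7→6 (12370 nm), 8→7 (19060 nm).

4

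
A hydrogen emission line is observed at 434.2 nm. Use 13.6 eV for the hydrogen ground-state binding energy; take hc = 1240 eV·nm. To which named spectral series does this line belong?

ΔE = 1240/434.2 = 2.856 eV.
This matches 13.6 × (1/2² − 1/5²), so n_f = 2: the Balmer series.

Balmer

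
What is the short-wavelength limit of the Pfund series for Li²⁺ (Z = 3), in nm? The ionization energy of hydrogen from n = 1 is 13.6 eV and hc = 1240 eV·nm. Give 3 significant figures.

253 nm

The Pfund series has lower level n_f = 5; the series limit corresponds to n_i → ∞.
ΔE_max = 13.6 × 9 / 5² = 4.896 eV.
λ_min = 1240 / 4.896 = 253 nm.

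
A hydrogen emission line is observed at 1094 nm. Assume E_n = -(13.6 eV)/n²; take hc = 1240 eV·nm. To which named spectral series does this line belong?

ΔE = 1240/1094 = 1.133 eV.
This matches 13.6 × (1/3² − 1/6²), so n_f = 3: the Paschen series.

Paschen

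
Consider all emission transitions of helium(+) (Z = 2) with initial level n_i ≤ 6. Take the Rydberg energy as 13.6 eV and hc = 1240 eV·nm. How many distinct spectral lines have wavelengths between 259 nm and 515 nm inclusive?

Enumerate all n_i → n_f pairs with 1 ≤ n_f < n_i ≤ 6 and compute λ = 1240 / [13.6·4·(1/n_f² − 1/n_i²)].
Lines falling in [259, 515] nm: 6→3 (273.5 nm), 5→3 (320.5 nm), 4→3 (468.9 nm).

3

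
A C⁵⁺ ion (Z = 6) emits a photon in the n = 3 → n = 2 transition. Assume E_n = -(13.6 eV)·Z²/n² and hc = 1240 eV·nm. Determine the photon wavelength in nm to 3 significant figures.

18.2 nm

For Z = 6 the level energies scale as Z², so the effective Rydberg energy is 13.6 × 36 = 489.6 eV.
ΔE = 489.6 × (1/2² − 1/3²) = 489.6 × 0.1389 = 68.00 eV.
λ = hc/ΔE = 1240 / 68.00 = 18.2 nm.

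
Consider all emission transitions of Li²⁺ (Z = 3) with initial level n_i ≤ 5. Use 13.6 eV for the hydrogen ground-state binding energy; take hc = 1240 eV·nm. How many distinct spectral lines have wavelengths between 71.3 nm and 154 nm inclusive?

2

Enumerate all n_i → n_f pairs with 1 ≤ n_f < n_i ≤ 5 and compute λ = 1240 / [13.6·9·(1/n_f² − 1/n_i²)].
Lines falling in [71.3, 154] nm: 3→2 (72.94 nm), 5→3 (142.5 nm).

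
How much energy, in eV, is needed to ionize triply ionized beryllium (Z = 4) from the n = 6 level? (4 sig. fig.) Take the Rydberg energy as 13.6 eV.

E_n = −13.6 Z²/n² = −217.6/n² eV for Z = 4.
E_6 = −217.6/36 = −6.044 eV, so ionization (to E = 0) requires 6.044 eV.

6.044 eV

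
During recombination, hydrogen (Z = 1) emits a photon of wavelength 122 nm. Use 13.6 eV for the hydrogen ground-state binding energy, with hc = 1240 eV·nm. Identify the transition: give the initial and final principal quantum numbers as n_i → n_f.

n_i = 2, n_f = 1

The photon energy is ΔE = hc/λ = 1240 / 122 = 10.16 eV.
With Z = 1, ΔE = 13.60 × (1/n_f² − 1/n_i²), so 1/n_f² − 1/n_i² = 0.7473.
Trying n_f = 1 gives 1/n_i² = 0.2527, i.e. n_i ≈ 2; this pair matches.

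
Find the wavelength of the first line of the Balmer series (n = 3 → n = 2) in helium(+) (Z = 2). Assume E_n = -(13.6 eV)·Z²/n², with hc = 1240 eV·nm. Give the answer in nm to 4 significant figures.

164.1 nm

The Balmer series terminates on n_f = 2; the first line has n_i = 2+1 = 3.
ΔE = 54.40 × (1/2² − 1/3²) = 7.556 eV.
λ = 1240 / 7.556 = 164.1 nm.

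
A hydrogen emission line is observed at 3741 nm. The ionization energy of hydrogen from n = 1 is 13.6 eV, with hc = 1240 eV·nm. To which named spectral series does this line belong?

ΔE = 1240/3741 = 0.3315 eV.
This matches 13.6 × (1/5² − 1/8²), so n_f = 5: the Pfund series.

Pfund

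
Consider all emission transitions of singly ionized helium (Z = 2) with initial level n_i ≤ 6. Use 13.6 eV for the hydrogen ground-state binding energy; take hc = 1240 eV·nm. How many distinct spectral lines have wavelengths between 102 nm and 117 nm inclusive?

2

Enumerate all n_i → n_f pairs with 1 ≤ n_f < n_i ≤ 6 and compute λ = 1240 / [13.6·4·(1/n_f² − 1/n_i²)].
Lines falling in [102, 117] nm: 6→2 (102.6 nm), 5→2 (108.5 nm).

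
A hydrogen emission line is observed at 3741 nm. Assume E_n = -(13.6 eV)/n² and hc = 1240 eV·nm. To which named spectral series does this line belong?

Pfund

ΔE = 1240/3741 = 0.3315 eV.
This matches 13.6 × (1/5² − 1/8²), so n_f = 5: the Pfund series.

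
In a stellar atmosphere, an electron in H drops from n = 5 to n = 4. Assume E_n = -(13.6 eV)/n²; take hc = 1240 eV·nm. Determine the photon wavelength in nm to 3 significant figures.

ΔE = 13.60 × (1/4² − 1/5²) = 13.60 × 0.02250 = 0.3060 eV.
λ = hc/ΔE = 1240 / 0.3060 = 4050 nm.

4050 nm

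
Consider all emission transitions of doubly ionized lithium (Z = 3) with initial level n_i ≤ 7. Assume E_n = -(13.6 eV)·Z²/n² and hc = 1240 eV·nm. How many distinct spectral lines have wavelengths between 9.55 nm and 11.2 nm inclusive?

4

Enumerate all n_i → n_f pairs with 1 ≤ n_f < n_i ≤ 7 and compute λ = 1240 / [13.6·9·(1/n_f² − 1/n_i²)].
Lines falling in [9.55, 11.2] nm: 7→1 (10.34 nm), 6→1 (10.42 nm), 5→1 (10.55 nm), 4→1 (10.81 nm).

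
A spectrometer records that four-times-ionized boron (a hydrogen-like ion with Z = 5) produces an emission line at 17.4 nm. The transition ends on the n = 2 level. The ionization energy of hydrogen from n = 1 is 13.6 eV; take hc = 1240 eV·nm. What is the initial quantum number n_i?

The photon energy is ΔE = hc/λ = 1240 / 17.4 = 71.26 eV.
With Z = 5, ΔE = 340.0 × (1/n_f² − 1/n_i²), so 1/n_f² − 1/n_i² = 0.2096.
With n_f = 2: 1/n_i² = 1/4 − 0.2096 = 0.04040, so n_i ≈ 4.98.

n_i = 5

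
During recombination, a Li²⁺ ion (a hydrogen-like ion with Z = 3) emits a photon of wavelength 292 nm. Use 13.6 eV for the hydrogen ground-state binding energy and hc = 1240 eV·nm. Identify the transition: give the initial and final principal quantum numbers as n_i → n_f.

n_i = 6, n_f = 4

The photon energy is ΔE = hc/λ = 1240 / 292 = 4.247 eV.
With Z = 3, ΔE = 122.4 × (1/n_f² − 1/n_i²), so 1/n_f² − 1/n_i² = 0.03469.
Trying n_f = 4 gives 1/n_i² = 0.02781, i.e. n_i ≈ 6; this pair matches.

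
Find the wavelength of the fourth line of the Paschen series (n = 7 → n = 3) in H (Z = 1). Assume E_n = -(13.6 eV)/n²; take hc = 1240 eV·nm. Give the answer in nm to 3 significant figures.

The Paschen series terminates on n_f = 3; the fourth line has n_i = 3+4 = 7.
ΔE = 13.60 × (1/3² − 1/7²) = 1.234 eV.
λ = 1240 / 1.234 = 1010 nm.

1010 nm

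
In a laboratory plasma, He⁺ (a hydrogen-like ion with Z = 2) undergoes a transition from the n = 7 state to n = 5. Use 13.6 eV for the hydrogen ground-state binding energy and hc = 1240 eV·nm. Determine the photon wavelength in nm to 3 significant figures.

For Z = 2 the level energies scale as Z², so the effective Rydberg energy is 13.6 × 4 = 54.40 eV.
ΔE = 54.40 × (1/5² − 1/7²) = 54.40 × 0.01959 = 1.066 eV.
λ = hc/ΔE = 1240 / 1.066 = 1160 nm.

1160 nm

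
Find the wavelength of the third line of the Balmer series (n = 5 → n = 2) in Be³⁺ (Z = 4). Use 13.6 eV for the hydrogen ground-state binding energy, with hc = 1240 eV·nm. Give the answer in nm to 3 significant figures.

The Balmer series terminates on n_f = 2; the third line has n_i = 2+3 = 5.
ΔE = 217.6 × (1/2² − 1/5²) = 45.70 eV.
λ = 1240 / 45.70 = 27.1 nm.

27.1 nm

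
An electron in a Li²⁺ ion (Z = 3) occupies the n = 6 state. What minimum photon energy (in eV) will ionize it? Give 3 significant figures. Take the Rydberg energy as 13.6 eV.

E_n = −13.6 Z²/n² = −122.4/n² eV for Z = 3.
E_6 = −122.4/36 = −3.40 eV, so ionization (to E = 0) requires 3.40 eV.

3.40 eV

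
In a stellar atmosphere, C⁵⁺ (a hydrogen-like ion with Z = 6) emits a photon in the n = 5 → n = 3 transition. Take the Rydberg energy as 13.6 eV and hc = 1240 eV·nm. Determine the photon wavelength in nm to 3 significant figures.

For Z = 6 the level energies scale as Z², so the effective Rydberg energy is 13.6 × 36 = 489.6 eV.
ΔE = 489.6 × (1/3² − 1/5²) = 489.6 × 0.07111 = 34.82 eV.
λ = hc/ΔE = 1240 / 34.82 = 35.6 nm.

35.6 nm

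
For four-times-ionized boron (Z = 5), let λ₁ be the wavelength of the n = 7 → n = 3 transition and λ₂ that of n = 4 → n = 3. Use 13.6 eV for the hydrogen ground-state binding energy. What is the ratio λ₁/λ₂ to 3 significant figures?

λ ∝ 1/ΔE ∝ 1/(1/n_f² − 1/n_i²), and the Z² and hc factors cancel in the ratio.
λ₁/λ₂ = (1/3² − 1/4²)/(1/3² − 1/7²) = 0.04861/0.09070 = 0.536.

0.536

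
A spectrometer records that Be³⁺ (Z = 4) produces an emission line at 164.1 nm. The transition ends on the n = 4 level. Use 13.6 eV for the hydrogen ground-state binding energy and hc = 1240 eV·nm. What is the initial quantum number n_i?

The photon energy is ΔE = hc/λ = 1240 / 164.1 = 7.556 eV.
With Z = 4, ΔE = 217.6 × (1/n_f² − 1/n_i²), so 1/n_f² − 1/n_i² = 0.03473.
With n_f = 4: 1/n_i² = 1/16 − 0.03473 = 0.02777, so n_i ≈ 6.00.

n_i = 6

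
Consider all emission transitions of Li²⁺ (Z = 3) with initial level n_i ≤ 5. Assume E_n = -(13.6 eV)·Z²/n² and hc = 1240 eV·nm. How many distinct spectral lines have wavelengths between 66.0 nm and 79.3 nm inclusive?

1

Enumerate all n_i → n_f pairs with 1 ≤ n_f < n_i ≤ 5 and compute λ = 1240 / [13.6·9·(1/n_f² − 1/n_i²)].
Lines falling in [66.0, 79.3] nm: 3→2 (72.94 nm).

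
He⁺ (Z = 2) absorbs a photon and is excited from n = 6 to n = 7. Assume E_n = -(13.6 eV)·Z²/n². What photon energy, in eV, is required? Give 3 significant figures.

The Bohr energies scale as Z², so for Z = 2: E_n = −54.40/n² eV.
E_7 = −54.40/49 = −1.110 eV and E_6 = −54.40/36 = −1.511 eV.
The photon energy is |E_7 − E_6| = 0.401 eV.

0.401 eV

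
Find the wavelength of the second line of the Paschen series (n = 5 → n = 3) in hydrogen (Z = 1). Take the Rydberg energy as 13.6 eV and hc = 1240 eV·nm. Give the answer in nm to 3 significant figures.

1280 nm

The Paschen series terminates on n_f = 3; the second line has n_i = 3+2 = 5.
ΔE = 13.60 × (1/3² − 1/5²) = 0.9671 eV.
λ = 1240 / 0.9671 = 1280 nm.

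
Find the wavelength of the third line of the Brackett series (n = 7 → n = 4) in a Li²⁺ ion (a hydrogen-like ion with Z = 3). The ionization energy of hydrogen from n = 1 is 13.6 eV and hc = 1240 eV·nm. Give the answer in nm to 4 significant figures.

The Brackett series terminates on n_f = 4; the third line has n_i = 4+3 = 7.
ΔE = 122.4 × (1/4² − 1/7²) = 5.152 eV.
λ = 1240 / 5.152 = 240.7 nm.

240.7 nm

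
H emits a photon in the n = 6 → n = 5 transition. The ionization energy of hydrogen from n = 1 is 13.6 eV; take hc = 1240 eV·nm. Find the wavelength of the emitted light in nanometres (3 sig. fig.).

ΔE = 13.60 × (1/5² − 1/6²) = 13.60 × 0.01222 = 0.1662 eV.
λ = hc/ΔE = 1240 / 0.1662 = 7460 nm.
This line belongs to the Pfund series.

7460 nm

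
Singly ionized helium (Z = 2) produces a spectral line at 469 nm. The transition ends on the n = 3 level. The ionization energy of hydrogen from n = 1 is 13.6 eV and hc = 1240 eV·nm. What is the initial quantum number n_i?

The photon energy is ΔE = hc/λ = 1240 / 469 = 2.644 eV.
With Z = 2, ΔE = 54.40 × (1/n_f² − 1/n_i²), so 1/n_f² − 1/n_i² = 0.04860.
With n_f = 3: 1/n_i² = 1/9 − 0.04860 = 0.06251, so n_i ≈ 4.00.

n_i = 4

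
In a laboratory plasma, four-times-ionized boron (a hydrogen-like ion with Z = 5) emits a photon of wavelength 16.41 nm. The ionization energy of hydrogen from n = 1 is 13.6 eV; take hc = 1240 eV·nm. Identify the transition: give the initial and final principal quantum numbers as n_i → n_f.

The photon energy is ΔE = hc/λ = 1240 / 16.41 = 75.56 eV.
With Z = 5, ΔE = 340.0 × (1/n_f² − 1/n_i²), so 1/n_f² − 1/n_i² = 0.2222.
Trying n_f = 2 gives 1/n_i² = 0.02775, i.e. n_i ≈ 6; this pair matches.

n_i = 6, n_f = 2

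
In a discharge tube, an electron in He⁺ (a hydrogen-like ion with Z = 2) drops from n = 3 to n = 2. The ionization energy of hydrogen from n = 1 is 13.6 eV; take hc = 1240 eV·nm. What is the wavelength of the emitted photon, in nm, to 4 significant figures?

164.1 nm

For Z = 2 the level energies scale as Z², so the effective Rydberg energy is 13.6 × 4 = 54.40 eV.
ΔE = 54.40 × (1/2² − 1/3²) = 54.40 × 0.1389 = 7.556 eV.
λ = hc/ΔE = 1240 / 7.556 = 164.1 nm.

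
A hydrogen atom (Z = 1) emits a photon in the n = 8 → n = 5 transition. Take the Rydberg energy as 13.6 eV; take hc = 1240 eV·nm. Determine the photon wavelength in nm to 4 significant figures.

ΔE = 13.60 × (1/5² − 1/8²) = 13.60 × 0.02438 = 0.3315 eV.
λ = hc/ΔE = 1240 / 0.3315 = 3741 nm.
This line belongs to the Pfund series.

3741 nm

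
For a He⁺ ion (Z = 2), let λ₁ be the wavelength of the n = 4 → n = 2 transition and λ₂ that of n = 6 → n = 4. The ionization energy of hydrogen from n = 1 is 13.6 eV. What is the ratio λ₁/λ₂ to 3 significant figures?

0.185

λ ∝ 1/ΔE ∝ 1/(1/n_f² − 1/n_i²), and the Z² and hc factors cancel in the ratio.
λ₁/λ₂ = (1/4² − 1/6²)/(1/2² − 1/4²) = 0.03472/0.1875 = 0.185.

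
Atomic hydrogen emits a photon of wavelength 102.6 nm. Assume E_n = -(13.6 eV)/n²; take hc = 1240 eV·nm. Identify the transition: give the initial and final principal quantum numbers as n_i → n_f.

n_i = 3, n_f = 1

The photon energy is ΔE = hc/λ = 1240 / 102.6 = 12.09 eV.
With Z = 1, ΔE = 13.60 × (1/n_f² − 1/n_i²), so 1/n_f² − 1/n_i² = 0.8887.
Trying n_f = 1 gives 1/n_i² = 0.1113, i.e. n_i ≈ 3; this pair matches.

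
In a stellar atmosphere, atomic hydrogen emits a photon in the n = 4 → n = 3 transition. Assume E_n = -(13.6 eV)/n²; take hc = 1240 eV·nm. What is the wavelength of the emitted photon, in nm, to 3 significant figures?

1880 nm

ΔE = 13.60 × (1/3² − 1/4²) = 13.60 × 0.04861 = 0.6611 eV.
λ = hc/ΔE = 1240 / 0.6611 = 1880 nm.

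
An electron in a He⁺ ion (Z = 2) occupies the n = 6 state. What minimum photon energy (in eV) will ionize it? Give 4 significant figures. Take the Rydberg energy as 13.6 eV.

1.511 eV

E_n = −13.6 Z²/n² = −54.40/n² eV for Z = 2.
E_6 = −54.40/36 = −1.511 eV, so ionization (to E = 0) requires 1.511 eV.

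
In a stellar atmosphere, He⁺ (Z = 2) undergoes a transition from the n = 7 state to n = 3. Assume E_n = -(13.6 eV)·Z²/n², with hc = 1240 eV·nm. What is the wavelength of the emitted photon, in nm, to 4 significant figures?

For Z = 2 the level energies scale as Z², so the effective Rydberg energy is 13.6 × 4 = 54.40 eV.
ΔE = 54.40 × (1/3² − 1/7²) = 54.40 × 0.09070 = 4.934 eV.
λ = hc/ΔE = 1240 / 4.934 = 251.3 nm.

251.3 nm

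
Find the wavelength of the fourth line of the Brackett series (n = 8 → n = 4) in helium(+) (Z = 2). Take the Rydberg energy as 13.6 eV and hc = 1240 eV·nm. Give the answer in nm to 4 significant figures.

The Brackett series terminates on n_f = 4; the fourth line has n_i = 4+4 = 8.
ΔE = 54.40 × (1/4² − 1/8²) = 2.550 eV.
λ = 1240 / 2.550 = 486.3 nm.

486.3 nm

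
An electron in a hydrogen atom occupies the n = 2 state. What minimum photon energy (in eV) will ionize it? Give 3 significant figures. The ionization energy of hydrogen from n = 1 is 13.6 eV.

E_2 = −13.60/4 = −3.40 eV, so ionization (to E = 0) requires 3.40 eV.

3.40 eV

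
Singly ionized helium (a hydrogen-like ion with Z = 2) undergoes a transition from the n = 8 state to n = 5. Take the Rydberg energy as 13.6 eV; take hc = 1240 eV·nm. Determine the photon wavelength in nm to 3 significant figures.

935 nm

For Z = 2 the level energies scale as Z², so the effective Rydberg energy is 13.6 × 4 = 54.40 eV.
ΔE = 54.40 × (1/5² − 1/8²) = 54.40 × 0.02438 = 1.326 eV.
λ = hc/ΔE = 1240 / 1.326 = 935 nm.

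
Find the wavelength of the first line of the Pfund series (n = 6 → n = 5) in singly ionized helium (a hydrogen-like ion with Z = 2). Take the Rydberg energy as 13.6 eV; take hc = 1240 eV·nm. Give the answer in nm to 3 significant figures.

The Pfund series terminates on n_f = 5; the first line has n_i = 5+1 = 6.
ΔE = 54.40 × (1/5² − 1/6²) = 0.6649 eV.
λ = 1240 / 0.6649 = 1860 nm.

1860 nm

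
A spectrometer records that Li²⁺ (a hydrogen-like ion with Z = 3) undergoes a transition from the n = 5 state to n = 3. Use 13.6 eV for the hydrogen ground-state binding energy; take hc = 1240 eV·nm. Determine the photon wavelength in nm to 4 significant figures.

142.5 nm

For Z = 3 the level energies scale as Z², so the effective Rydberg energy is 13.6 × 9 = 122.4 eV.
ΔE = 122.4 × (1/3² − 1/5²) = 122.4 × 0.07111 = 8.704 eV.
λ = hc/ΔE = 1240 / 8.704 = 142.5 nm.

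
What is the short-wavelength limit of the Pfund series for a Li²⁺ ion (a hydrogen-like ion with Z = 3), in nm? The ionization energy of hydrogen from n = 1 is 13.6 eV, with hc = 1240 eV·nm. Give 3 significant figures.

253 nm

The Pfund series has lower level n_f = 5; the series limit corresponds to n_i → ∞.
ΔE_max = 13.6 × 9 / 5² = 4.896 eV.
λ_min = 1240 / 4.896 = 253 nm.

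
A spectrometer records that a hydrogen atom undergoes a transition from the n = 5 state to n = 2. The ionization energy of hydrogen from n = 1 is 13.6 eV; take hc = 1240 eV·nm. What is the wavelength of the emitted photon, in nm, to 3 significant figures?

434 nm

ΔE = 13.60 × (1/2² − 1/5²) = 13.60 × 0.2100 = 2.856 eV.
λ = hc/ΔE = 1240 / 2.856 = 434 nm.
This line belongs to the Balmer series.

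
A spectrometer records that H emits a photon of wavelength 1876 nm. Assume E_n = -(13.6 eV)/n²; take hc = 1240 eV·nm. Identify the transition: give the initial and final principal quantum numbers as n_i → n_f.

The photon energy is ΔE = hc/λ = 1240 / 1876 = 0.6610 eV.
With Z = 1, ΔE = 13.60 × (1/n_f² − 1/n_i²), so 1/n_f² − 1/n_i² = 0.04860.
Trying n_f = 3 gives 1/n_i² = 0.06251, i.e. n_i ≈ 4; this pair matches.

n_i = 4, n_f = 3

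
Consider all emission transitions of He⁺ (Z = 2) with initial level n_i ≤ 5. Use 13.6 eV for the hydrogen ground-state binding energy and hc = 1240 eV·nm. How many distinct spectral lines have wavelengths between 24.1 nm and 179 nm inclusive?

6

Enumerate all n_i → n_f pairs with 1 ≤ n_f < n_i ≤ 5 and compute λ = 1240 / [13.6·4·(1/n_f² − 1/n_i²)].
Lines falling in [24.1, 179] nm: 4→1 (24.31 nm), 3→1 (25.64 nm), 2→1 (30.39 nm), 5→2 (108.5 nm), 4→2 (121.6 nm), 3→2 (164.1 nm).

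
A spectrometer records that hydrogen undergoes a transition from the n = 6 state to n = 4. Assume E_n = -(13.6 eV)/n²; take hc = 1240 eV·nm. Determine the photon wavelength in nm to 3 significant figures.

ΔE = 13.60 × (1/4² − 1/6²) = 13.60 × 0.03472 = 0.4722 eV.
λ = hc/ΔE = 1240 / 0.4722 = 2630 nm.
This line belongs to the Brackett series.

2630 nm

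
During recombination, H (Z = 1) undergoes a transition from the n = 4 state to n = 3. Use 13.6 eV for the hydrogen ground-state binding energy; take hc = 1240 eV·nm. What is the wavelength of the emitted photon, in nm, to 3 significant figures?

1880 nm

ΔE = 13.60 × (1/3² − 1/4²) = 13.60 × 0.04861 = 0.6611 eV.
λ = hc/ΔE = 1240 / 0.6611 = 1880 nm.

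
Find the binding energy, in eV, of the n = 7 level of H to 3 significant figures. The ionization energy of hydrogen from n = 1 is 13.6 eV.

0.278 eV

E_7 = −13.60/49 = −0.278 eV, so ionization (to E = 0) requires 0.278 eV.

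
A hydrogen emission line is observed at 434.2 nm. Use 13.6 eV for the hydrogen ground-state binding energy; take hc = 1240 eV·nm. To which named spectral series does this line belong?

Balmer

ΔE = 1240/434.2 = 2.856 eV.
This matches 13.6 × (1/2² − 1/5²), so n_f = 2: the Balmer series.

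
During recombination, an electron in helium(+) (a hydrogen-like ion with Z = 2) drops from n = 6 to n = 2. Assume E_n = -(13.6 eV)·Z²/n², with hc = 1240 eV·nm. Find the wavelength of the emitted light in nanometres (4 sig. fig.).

For Z = 2 the level energies scale as Z², so the effective Rydberg energy is 13.6 × 4 = 54.40 eV.
ΔE = 54.40 × (1/2² − 1/6²) = 54.40 × 0.2222 = 12.09 eV.
λ = hc/ΔE = 1240 / 12.09 = 102.6 nm.

102.6 nm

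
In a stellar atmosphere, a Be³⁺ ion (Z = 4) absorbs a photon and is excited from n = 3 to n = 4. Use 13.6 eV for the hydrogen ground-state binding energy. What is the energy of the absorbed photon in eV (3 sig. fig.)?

The Bohr energies scale as Z², so for Z = 4: E_n = −217.6/n² eV.
E_4 = −217.6/16 = −13.60 eV and E_3 = −217.6/9 = −24.18 eV.
The photon energy is |E_4 − E_3| = 10.6 eV.

10.6 eV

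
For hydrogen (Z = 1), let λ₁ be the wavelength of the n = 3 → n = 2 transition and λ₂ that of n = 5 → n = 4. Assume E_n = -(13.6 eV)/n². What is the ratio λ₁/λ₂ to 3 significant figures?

0.162

λ ∝ 1/ΔE ∝ 1/(1/n_f² − 1/n_i²), and the Z² and hc factors cancel in the ratio.
λ₁/λ₂ = (1/4² − 1/5²)/(1/2² − 1/3²) = 0.02250/0.1389 = 0.162.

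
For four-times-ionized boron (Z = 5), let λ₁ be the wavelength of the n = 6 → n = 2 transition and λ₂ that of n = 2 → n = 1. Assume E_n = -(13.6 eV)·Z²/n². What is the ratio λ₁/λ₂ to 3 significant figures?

3.38

λ ∝ 1/ΔE ∝ 1/(1/n_f² − 1/n_i²), and the Z² and hc factors cancel in the ratio.
λ₁/λ₂ = (1/1² − 1/2²)/(1/2² − 1/6²) = 0.7500/0.2222 = 3.38.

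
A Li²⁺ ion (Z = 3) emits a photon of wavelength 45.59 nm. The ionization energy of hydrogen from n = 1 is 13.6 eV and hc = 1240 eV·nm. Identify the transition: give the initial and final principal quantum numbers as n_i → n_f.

n_i = 6, n_f = 2

The photon energy is ΔE = hc/λ = 1240 / 45.59 = 27.20 eV.
With Z = 3, ΔE = 122.4 × (1/n_f² − 1/n_i²), so 1/n_f² − 1/n_i² = 0.2222.
Trying n_f = 2 gives 1/n_i² = 0.02779, i.e. n_i ≈ 6; this pair matches.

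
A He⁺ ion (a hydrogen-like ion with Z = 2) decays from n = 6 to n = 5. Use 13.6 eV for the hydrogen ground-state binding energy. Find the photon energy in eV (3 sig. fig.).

0.665 eV

The Bohr energies scale as Z², so for Z = 2: E_n = −54.40/n² eV.
E_6 = −54.40/36 = −1.511 eV and E_5 = −54.40/25 = −2.176 eV.
The photon energy is |E_6 − E_5| = 0.665 eV.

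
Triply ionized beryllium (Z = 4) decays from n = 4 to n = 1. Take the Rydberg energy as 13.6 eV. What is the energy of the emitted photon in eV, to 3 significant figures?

204 eV

The Bohr energies scale as Z², so for Z = 4: E_n = −217.6/n² eV.
E_4 = −217.6/16 = −13.60 eV and E_1 = −217.6/1 = −217.6 eV.
The photon energy is |E_4 − E_1| = 204 eV.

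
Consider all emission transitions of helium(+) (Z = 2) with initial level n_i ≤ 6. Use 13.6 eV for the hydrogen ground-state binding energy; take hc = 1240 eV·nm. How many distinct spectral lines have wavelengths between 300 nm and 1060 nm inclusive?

Enumerate all n_i → n_f pairs with 1 ≤ n_f < n_i ≤ 6 and compute λ = 1240 / [13.6·4·(1/n_f² − 1/n_i²)].
Lines falling in [300, 1060] nm: 5→3 (320.5 nm), 4→3 (468.9 nm), 6→4 (656.5 nm), 5→4 (1013 nm).

4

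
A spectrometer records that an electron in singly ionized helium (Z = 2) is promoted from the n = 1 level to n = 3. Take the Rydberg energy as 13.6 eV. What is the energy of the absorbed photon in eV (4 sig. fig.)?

The Bohr energies scale as Z², so for Z = 2: E_n = −54.40/n² eV.
E_3 = −54.40/9 = −6.044 eV and E_1 = −54.40/1 = −54.40 eV.
The photon energy is |E_3 − E_1| = 48.36 eV.

48.36 eV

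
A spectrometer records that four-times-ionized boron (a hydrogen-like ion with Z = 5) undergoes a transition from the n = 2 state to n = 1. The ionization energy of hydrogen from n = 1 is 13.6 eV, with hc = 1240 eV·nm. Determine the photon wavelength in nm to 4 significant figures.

4.863 nm

For Z = 5 the level energies scale as Z², so the effective Rydberg energy is 13.6 × 25 = 340.0 eV.
ΔE = 340.0 × (1/1² − 1/2²) = 340.0 × 0.7500 = 255.0 eV.
λ = hc/ΔE = 1240 / 255.0 = 4.863 nm.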